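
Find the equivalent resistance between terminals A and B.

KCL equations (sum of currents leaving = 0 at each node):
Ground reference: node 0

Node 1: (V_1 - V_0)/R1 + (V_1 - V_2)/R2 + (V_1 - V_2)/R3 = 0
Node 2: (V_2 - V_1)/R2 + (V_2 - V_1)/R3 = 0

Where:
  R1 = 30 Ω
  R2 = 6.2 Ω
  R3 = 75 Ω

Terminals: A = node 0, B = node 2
Reduce the network between node 0 (A) and node 2 (B) by series/parallel combination:
  Rp1 = R2 ‖ R3 (parallel, both between nodes 1 and 2) = 1/(1/6.2 + 1/75) = 5.727 Ω
  Rs1 = R1 + Rp1 (series, joined only at node 1) = 30 + 5.727 = 35.73 Ω
R_eq = 35.73 Ω

Final answer: 35.73 Ω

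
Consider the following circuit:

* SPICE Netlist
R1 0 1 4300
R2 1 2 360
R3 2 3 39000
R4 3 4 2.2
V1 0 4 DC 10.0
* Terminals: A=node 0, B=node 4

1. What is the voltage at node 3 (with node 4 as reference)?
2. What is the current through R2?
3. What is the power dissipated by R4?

Nodal analysis, taking node 4 as the 0 V reference.
Source V1 fixes V_0 = 10 V.
KCL at each unknown node (sum of currents leaving = 0; resistances in Ω):
  Node 1: (V_1 - 10)/4300 + (V_1 - V_2)/360 = 0
  Node 2: (V_2 - V_1)/360 + (V_2 - V_3)/39000 = 0
  Node 3: (V_3 - V_2)/39000 + (V_3 - 0)/2.2 = 0
Collecting terms (coefficients in siemens):
  0.00301·V_1 - 0.002778·V_2 = 0.002326
  0.002803·V_2 - 0.002778·V_1 - 0.00002564·V_3 = 0
  0.4546·V_3 - 0.00002564·V_2 = 0
Solving these 3 simultaneous equations (Gaussian elimination) gives:
  V_1 = 9.015 V, V_2 = 8.933 V, V_3 = 0.0005039 V
Part 1:
  Read off the nodal solution: V_3 = 0.0005039 V
Part 2:
  I_R2 = (V_1 - V_2)/R2 = (9.015 - 8.933)/360 = 0.000229 A
  Magnitude: I_R2 = 0.000229 A
Part 3:
  I_R4 = (V_3 - V_4)/R4 = (0.0005039 - 0)/2.2 = 0.000229 A
  P_R4 = I_R4² × R4 = (0.000229)² × 2.2 = 0.0000001154 W

Final answers:
1. V_3 = 0.0005039 V
2. I_R2 = 0.000229 A
3. P_R4 = 1.154e-07 W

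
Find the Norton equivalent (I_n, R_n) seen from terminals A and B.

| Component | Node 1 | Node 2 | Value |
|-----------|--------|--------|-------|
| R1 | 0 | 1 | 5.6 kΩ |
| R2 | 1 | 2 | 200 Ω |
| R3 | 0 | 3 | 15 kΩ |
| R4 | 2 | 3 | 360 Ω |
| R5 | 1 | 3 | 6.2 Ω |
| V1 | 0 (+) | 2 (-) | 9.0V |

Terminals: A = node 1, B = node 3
Find the Thévenin equivalent first; then I_n = V_th/R_th and R_n = R_th.
Step 1 — V_th is the open-circuit voltage V_A - V_B (nothing connected across the terminals).
Nodal analysis, taking node 2 as the 0 V reference.
Source V1 fixes V_0 = 9 V.
KCL at each unknown node (sum of currents leaving = 0; resistances in Ω):
  Node 1: (V_1 - 9)/5600 + (V_1 - 0)/200 + (V_1 - V_3)/6.2 = 0
  Node 3: (V_3 - 9)/15000 + (V_3 - 0)/360 + (V_3 - V_1)/6.2 = 0
Collecting terms (coefficients in siemens):
  0.1665·V_1 - 0.1613·V_3 = 0.001607
  0.1641·V_3 - 0.1613·V_1 = 0.0006
Determinant D = (0.1665)(0.1641) - (-0.1613)(-0.1613) = 0.001309
V_1 = [(0.001607)(0.1641) - (-0.1613)(0.0006)]/D = 0.2755 V
V_3 = [(0.1665)(0.0006) - (0.001607)(-0.1613)]/D = 0.2744 V
V_th = V_1 - V_3 = 0.2755 - 0.2744 = 0.001119 V
Step 2 — R_th: zero the source — replace V1 by a short circuit (node 2 merges into node 0) — and find the resistance seen between A (node 1) and B (node 3).
Reduce the network between node 1 (A) and node 3 (B) by series/parallel combination:
  Rp1 = R1 ‖ R2 (parallel, both between nodes 0 and 1) = 1/(1/5600 + 1/200) = 193.1 Ω
  Rp2 = R3 ‖ R4 (parallel, both between nodes 0 and 3) = 1/(1/15000 + 1/360) = 351.6 Ω
  Rs1 = Rp1 + Rp2 (series, joined only at node 0) = 193.1 + 351.6 = 544.7 Ω
  Rp3 = R5 ‖ Rs1 (parallel, both between nodes 1 and 3) = 1/(1/6.2 + 1/544.7) = 6.13 Ω
R_th = 6.13 Ω
I_n = V_th/R_th = 0.001119/6.13 = 0.0001825 A, and R_n = R_th = 6.13 Ω

Final answer: I_n = 0.0001825 A, R_n = 6.13 Ω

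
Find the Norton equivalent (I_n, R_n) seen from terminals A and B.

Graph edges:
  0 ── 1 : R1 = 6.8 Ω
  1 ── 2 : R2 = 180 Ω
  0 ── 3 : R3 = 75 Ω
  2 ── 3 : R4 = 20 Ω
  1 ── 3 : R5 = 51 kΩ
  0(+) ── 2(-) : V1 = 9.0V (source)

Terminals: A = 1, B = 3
Find the Thévenin equivalent first; then I_n = V_th/R_th and R_n = R_th.
Step 1 — V_th is the open-circuit voltage V_A - V_B (nothing connected across the terminals).
Nodal analysis, taking node 2 as the 0 V reference.
Source V1 fixes V_0 = 9 V.
KCL at each unknown node (sum of currents leaving = 0; resistances in Ω):
  Node 1: (V_1 - 9)/6.8 + (V_1 - 0)/180 + (V_1 - V_3)/51000 = 0
  Node 3: (V_3 - 9)/75 + (V_3 - 0)/20 + (V_3 - V_1)/51000 = 0
Collecting terms (coefficients in siemens):
  0.1526·V_1 - 0.00001961·V_3 = 1.324
  0.06335·V_3 - 0.00001961·V_1 = 0.12
Determinant D = (0.1526)(0.06335) - (-0.00001961)(-0.00001961) = 0.00967
V_1 = [(1.324)(0.06335) - (-0.00001961)(0.12)]/D = 8.672 V
V_3 = [(0.1526)(0.12) - (1.324)(-0.00001961)]/D = 1.897 V
V_th = V_1 - V_3 = 8.672 - 1.897 = 6.775 V
Step 2 — R_th: zero the source — replace V1 by a short circuit (node 2 merges into node 0) — and find the resistance seen between A (node 1) and B (node 3).
Reduce the network between node 1 (A) and node 3 (B) by series/parallel combination:
  Rp1 = R1 ‖ R2 (parallel, both between nodes 0 and 1) = 1/(1/6.8 + 1/180) = 6.552 Ω
  Rp2 = R3 ‖ R4 (parallel, both between nodes 0 and 3) = 1/(1/75 + 1/20) = 15.79 Ω
  Rs1 = Rp1 + Rp2 (series, joined only at node 0) = 6.552 + 15.79 = 22.34 Ω
  Rp3 = R5 ‖ Rs1 (parallel, both between nodes 1 and 3) = 1/(1/51000 + 1/22.34) = 22.33 Ω
R_th = 22.33 Ω
I_n = V_th/R_th = 6.775/22.33 = 0.3034 A, and R_n = R_th = 22.33 Ω

Final answer: I_n = 0.3034 A, R_n = 22.33 Ω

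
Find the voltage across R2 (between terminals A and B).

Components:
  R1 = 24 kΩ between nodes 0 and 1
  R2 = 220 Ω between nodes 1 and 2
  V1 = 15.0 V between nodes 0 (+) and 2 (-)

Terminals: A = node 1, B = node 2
R1 and R2 are in series across V1 (node 0 → node 1 → node 2), and the output A–B is taken across R2, so this is a voltage divider.
Series current: I = V1/(R1 + R2) = 15/(24000 + 220) = 15/24220 = 0.0006193 A
V_R2 = I × R2 = V1 × R2/(R1 + R2) = 15 × 220/24220 = 0.1363 V

Final answer: 0.1363 V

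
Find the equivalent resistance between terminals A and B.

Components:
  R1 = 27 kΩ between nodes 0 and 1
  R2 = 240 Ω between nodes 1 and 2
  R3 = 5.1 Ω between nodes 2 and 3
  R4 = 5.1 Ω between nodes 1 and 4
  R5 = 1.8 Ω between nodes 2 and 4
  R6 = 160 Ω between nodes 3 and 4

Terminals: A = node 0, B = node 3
The network is not a plain series/parallel combination. Inject a 1 A test current into terminal A (node 0) and return it from terminal B (node 3); then R_eq = V_A / (1 A).
Nodal analysis, taking node 3 as the 0 V reference.
Current source I_test pushes 1 A into node 0 and draws it out of node 3.
KCL at each unknown node (sum of currents leaving = 0; resistances in Ω):
  Node 0: (V_0 - V_1)/27000 - 1 = 0
  Node 1: (V_1 - V_0)/27000 + (V_1 - V_2)/240 + (V_1 - V_4)/5.1 = 0
  Node 2: (V_2 - V_1)/240 + (V_2 - 0)/5.1 + (V_2 - V_4)/1.8 = 0
  Node 4: (V_4 - V_1)/5.1 + (V_4 - V_2)/1.8 + (V_4 - 0)/160 = 0
Collecting terms (coefficients in siemens):
  0.00003704·V_0 - 0.00003704·V_1 = 1
  0.2003·V_1 - 0.00003704·V_0 - 0.004167·V_2 - 0.1961·V_4 = 0
  0.7558·V_2 - 0.004167·V_1 - 0.5556·V_4 = 0
  0.7579·V_4 - 0.1961·V_1 - 0.5556·V_2 = 0
Solving these 4 simultaneous equations (Gaussian elimination) gives:
  V_0 = 27010 V, V_1 = 11.53 V, V_2 = 4.891 V, V_4 = 6.567 V
R_eq = V_0 / 1 A = 27010 Ω = 27.01 kΩ

Final answer: 27.01 kΩ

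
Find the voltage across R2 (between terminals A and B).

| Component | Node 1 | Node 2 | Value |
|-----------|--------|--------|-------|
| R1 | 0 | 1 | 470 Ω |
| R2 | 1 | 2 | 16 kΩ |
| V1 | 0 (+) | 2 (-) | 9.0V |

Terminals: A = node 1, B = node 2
R1 and R2 are in series across V1 (node 0 → node 1 → node 2), and the output A–B is taken across R2, so this is a voltage divider.
Series current: I = V1/(R1 + R2) = 9/(470 + 16000) = 9/16470 = 0.0005464 A
V_R2 = I × R2 = V1 × R2/(R1 + R2) = 9 × 16000/16470 = 8.743 V

Final answer: 8.743 V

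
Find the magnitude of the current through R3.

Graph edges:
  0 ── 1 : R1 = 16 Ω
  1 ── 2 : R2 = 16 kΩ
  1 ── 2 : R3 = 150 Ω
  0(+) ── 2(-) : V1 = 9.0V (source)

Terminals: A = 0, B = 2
Nodal analysis, taking node 2 as the 0 V reference.
Source V1 fixes V_0 = 9 V.
KCL at each unknown node (sum of currents leaving = 0; resistances in Ω):
  Node 1: (V_1 - 9)/16 + (V_1 - 0)/16000 + (V_1 - 0)/150 = 0
Collecting terms: 0.06923 × V_1 = 0.5625  =>  V_1 = 8.125 V
I_R3 = (V_1 - V_2)/R3 = (8.125 - 0)/150 = 0.05417 A
|I_R3| = 0.05417 A

Final answer: |I_R3| = 0.05417 A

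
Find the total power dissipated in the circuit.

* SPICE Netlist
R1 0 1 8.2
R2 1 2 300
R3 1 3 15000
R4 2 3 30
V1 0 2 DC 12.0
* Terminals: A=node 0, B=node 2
Nodal analysis, taking node 2 as the 0 V reference.
Source V1 fixes V_0 = 12 V.
KCL at each unknown node (sum of currents leaving = 0; resistances in Ω):
  Node 1: (V_1 - 12)/8.2 + (V_1 - 0)/300 + (V_1 - V_3)/15000 = 0
  Node 3: (V_3 - V_1)/15000 + (V_3 - 0)/30 = 0
Collecting terms (coefficients in siemens):
  0.1254·V_1 - 0.00006667·V_3 = 1.463
  0.0334·V_3 - 0.00006667·V_1 = 0
Determinant D = (0.1254)(0.0334) - (-0.00006667)(-0.00006667) = 0.004187
V_1 = [(1.463)(0.0334) - (-0.00006667)(0)]/D = 11.67 V
V_3 = [(0.1254)(0) - (1.463)(-0.00006667)]/D = 0.0233 V
Power in each resistor, P = (ΔV)²/R:
  P_R1 = (12 - 11.67)²/8.2 = 0.01292 W
  P_R2 = (11.67 - 0)²/300 = 0.4543 W
  P_R3 = (11.67 - 0.0233)²/15000 = 0.00905 W
  P_R4 = (0 - 0.0233)²/30 = 0.0000181 W
P_total = P_R1 + P_R2 + P_R3 + P_R4 = 0.4763 W

Final answer: 0.4763 W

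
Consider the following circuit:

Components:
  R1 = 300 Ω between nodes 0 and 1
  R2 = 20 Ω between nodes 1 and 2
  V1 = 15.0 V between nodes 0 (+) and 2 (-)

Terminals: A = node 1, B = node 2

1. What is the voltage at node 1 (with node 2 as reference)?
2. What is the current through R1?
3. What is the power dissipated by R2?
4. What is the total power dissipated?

Nodal analysis, taking node 2 as the 0 V reference.
Source V1 fixes V_0 = 15 V.
KCL at each unknown node (sum of currents leaving = 0; resistances in Ω):
  Node 1: (V_1 - 15)/300 + (V_1 - 0)/20 = 0
Collecting terms: 0.05333 × V_1 = 0.05  =>  V_1 = 0.9375 V
Part 1:
  Read off the nodal solution: V_1 = 0.9375 V
Part 2:
  I_R1 = (V_0 - V_1)/R1 = (15 - 0.9375)/300 = 0.04688 A
  Magnitude: I_R1 = 0.04688 A
Part 3:
  I_R2 = (V_1 - V_2)/R2 = (0.9375 - 0)/20 = 0.04688 A
  P_R2 = I_R2² × R2 = (0.04688)² × 20 = 0.04395 W
Part 4:
  Power in each resistor, P = (ΔV)²/R:
    P_R1 = (15 - 0.9375)²/300 = 0.6592 W
    P_R2 = (0.9375 - 0)²/20 = 0.04395 W
  P_total = P_R1 + P_R2 = 0.7031 W

Final answers:
1. V_1 = 0.9375 V
2. I_R1 = 0.04688 A
3. P_R2 = 0.04395 W
4. P_total = 0.7031 W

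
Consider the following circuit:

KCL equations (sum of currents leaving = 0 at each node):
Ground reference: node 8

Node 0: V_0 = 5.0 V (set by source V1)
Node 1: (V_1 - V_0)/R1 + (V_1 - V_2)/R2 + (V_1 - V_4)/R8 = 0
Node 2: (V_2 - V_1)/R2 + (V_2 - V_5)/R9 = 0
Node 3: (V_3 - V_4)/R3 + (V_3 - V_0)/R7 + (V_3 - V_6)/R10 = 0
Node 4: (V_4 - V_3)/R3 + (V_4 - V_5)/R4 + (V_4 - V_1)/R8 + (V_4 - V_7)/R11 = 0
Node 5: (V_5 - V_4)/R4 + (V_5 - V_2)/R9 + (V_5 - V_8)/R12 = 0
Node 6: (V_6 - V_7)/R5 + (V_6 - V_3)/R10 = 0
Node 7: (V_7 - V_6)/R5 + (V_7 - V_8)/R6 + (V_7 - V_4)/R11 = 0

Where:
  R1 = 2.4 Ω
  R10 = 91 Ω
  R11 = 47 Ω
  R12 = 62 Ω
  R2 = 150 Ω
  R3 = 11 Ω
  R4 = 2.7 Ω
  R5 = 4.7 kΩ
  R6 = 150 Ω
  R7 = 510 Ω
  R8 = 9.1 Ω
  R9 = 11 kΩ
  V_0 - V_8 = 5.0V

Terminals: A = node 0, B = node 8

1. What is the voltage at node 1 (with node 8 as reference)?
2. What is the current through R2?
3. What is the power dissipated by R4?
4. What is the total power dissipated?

Nodal analysis, taking node 8 as the 0 V reference.
Source V1 fixes V_0 = 5 V.
KCL at each unknown node (sum of currents leaving = 0; resistances in Ω):
  Node 1: (V_1 - 5)/2.4 + (V_1 - V_2)/150 + (V_1 - V_4)/9.1 = 0
  Node 2: (V_2 - V_1)/150 + (V_2 - V_5)/11000 = 0
  Node 3: (V_3 - V_4)/11 + (V_3 - 5)/510 + (V_3 - V_6)/91 = 0
  Node 4: (V_4 - V_3)/11 + (V_4 - V_5)/2.7 + (V_4 - V_1)/9.1 + (V_4 - V_7)/47 = 0
  Node 5: (V_5 - V_4)/2.7 + (V_5 - V_2)/11000 + (V_5 - 0)/62 = 0
  Node 6: (V_6 - V_7)/4700 + (V_6 - V_3)/91 = 0
  Node 7: (V_7 - V_6)/4700 + (V_7 - 0)/150 + (V_7 - V_4)/47 = 0
Collecting terms (coefficients in siemens):
  0.5332·V_1 - 0.006667·V_2 - 0.1099·V_4 = 2.083
  0.006758·V_2 - 0.006667·V_1 - 0.00009091·V_5 = 0
  0.1039·V_3 - 0.09091·V_4 - 0.01099·V_6 = 0.009804
  0.5924·V_4 - 0.1099·V_1 - 0.09091·V_3 - 0.3704·V_5 - 0.02128·V_7 = 0
  0.3866·V_5 - 0.00009091·V_2 - 0.3704·V_4 = 0
  0.0112·V_6 - 0.01099·V_3 - 0.0002128·V_7 = 0
  0.02816·V_7 - 0.02128·V_4 - 0.0002128·V_6 = 0
Solving these 7 simultaneous equations (Gaussian elimination) gives:
  V_1 = 4.804 V, V_2 = 4.792 V, V_3 = 4.079 V, V_4 = 4.062 V
  V_5 = 3.893 V, V_6 = 4.061 V, V_7 = 3.1 V
Part 1:
  Read off the nodal solution: V_1 = 4.804 V
Part 2:
  I_R2 = (V_1 - V_2)/R2 = (4.804 - 4.792)/150 = 0.00008175 A
  Magnitude: I_R2 = 0.00008175 A
Part 3:
  I_R4 = (V_4 - V_5)/R4 = (4.062 - 3.893)/2.7 = 0.0627 A
  P_R4 = I_R4² × R4 = (0.0627)² × 2.7 = 0.01061 W
Part 4:
  Power in each resistor, P = (ΔV)²/R:
    P_R1 = (5 - 4.804)²/2.4 = 0.016 W
    P_R2 = (4.804 - 4.792)²/150 = 0.000001002 W
    P_R3 = (4.079 - 4.062)²/11 = 0.00002818 W
    P_R4 = (4.062 - 3.893)²/2.7 = 0.01061 W
    P_R5 = (4.061 - 3.1)²/4700 = 0.0001964 W
    P_R6 = (3.1 - 0)²/150 = 0.06407 W
    P_R7 = (5 - 4.079)²/510 = 0.001662 W
    P_R8 = (4.804 - 4.062)²/9.1 = 0.06054 W
    P_R9 = (4.792 - 3.893)²/11000 = 0.00007351 W
    P_R10 = (4.079 - 4.061)²/91 = 0.000003803 W
    P_R11 = (4.062 - 3.1)²/47 = 0.01968 W
    P_R12 = (3.893 - 0)²/62 = 0.2444 W
  P_total = P_R1 + P_R2 + P_R3 + P_R4 + P_R5 + P_R6 + P_R7 + P_R8 + P_R9 + P_R10 + P_R11 + P_R12 = 0.4172 W

Final answers:
1. V_1 = 4.804 V
2. I_R2 = 8.175e-05 A
3. P_R4 = 0.01061 W
4. P_total = 0.4172 W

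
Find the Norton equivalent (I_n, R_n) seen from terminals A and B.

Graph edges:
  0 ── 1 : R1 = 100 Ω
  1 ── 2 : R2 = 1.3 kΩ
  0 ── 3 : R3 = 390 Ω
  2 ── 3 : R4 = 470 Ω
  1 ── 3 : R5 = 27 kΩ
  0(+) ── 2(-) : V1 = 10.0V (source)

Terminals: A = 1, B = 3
Find the Thévenin equivalent first; then I_n = V_th/R_th and R_n = R_th.
Step 1 — V_th is the open-circuit voltage V_A - V_B (nothing connected across the terminals).
Nodal analysis, taking node 2 as the 0 V reference.
Source V1 fixes V_0 = 10 V.
KCL at each unknown node (sum of currents leaving = 0; resistances in Ω):
  Node 1: (V_1 - 10)/100 + (V_1 - 0)/1300 + (V_1 - V_3)/27000 = 0
  Node 3: (V_3 - 10)/390 + (V_3 - 0)/470 + (V_3 - V_1)/27000 = 0
Collecting terms (coefficients in siemens):
  0.01081·V_1 - 0.00003704·V_3 = 0.1
  0.004729·V_3 - 0.00003704·V_1 = 0.02564
Determinant D = (0.01081)(0.004729) - (-0.00003704)(-0.00003704) = 0.0000511
V_1 = [(0.1)(0.004729) - (-0.00003704)(0.02564)]/D = 9.273 V
V_3 = [(0.01081)(0.02564) - (0.1)(-0.00003704)]/D = 5.495 V
V_th = V_1 - V_3 = 9.273 - 5.495 = 3.778 V
Step 2 — R_th: zero the source — replace V1 by a short circuit (node 2 merges into node 0) — and find the resistance seen between A (node 1) and B (node 3).
Reduce the network between node 1 (A) and node 3 (B) by series/parallel combination:
  Rp1 = R1 ‖ R2 (parallel, both between nodes 0 and 1) = 1/(1/100 + 1/1300) = 92.86 Ω
  Rp2 = R3 ‖ R4 (parallel, both between nodes 0 and 3) = 1/(1/390 + 1/470) = 213.1 Ω
  Rs1 = Rp1 + Rp2 (series, joined only at node 0) = 92.86 + 213.1 = 306 Ω
  Rp3 = R5 ‖ Rs1 (parallel, both between nodes 1 and 3) = 1/(1/27000 + 1/306) = 302.6 Ω
R_th = 302.6 Ω
I_n = V_th/R_th = 3.778/302.6 = 0.01249 A, and R_n = R_th = 302.6 Ω

Final answer: I_n = 0.01249 A, R_n = 302.6 Ω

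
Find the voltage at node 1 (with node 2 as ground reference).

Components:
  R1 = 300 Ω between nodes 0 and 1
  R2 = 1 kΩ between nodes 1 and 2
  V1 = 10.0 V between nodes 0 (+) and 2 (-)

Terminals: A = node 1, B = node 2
Nodal analysis, taking node 2 as the 0 V reference.
Source V1 fixes V_0 = 10 V.
KCL at each unknown node (sum of currents leaving = 0; resistances in Ω):
  Node 1: (V_1 - 10)/300 + (V_1 - 0)/1000 = 0
Collecting terms: 0.004333 × V_1 = 0.03333  =>  V_1 = 7.692 V
The requested potential is V_1 = 7.692 V.

Final answer: V_1 = 7.692 V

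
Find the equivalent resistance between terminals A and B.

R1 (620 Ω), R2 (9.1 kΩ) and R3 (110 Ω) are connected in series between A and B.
Reduce the network between node 0 (A) and node 3 (B) by series/parallel combination:
  Rs1 = R1 + R2 (series, joined only at node 1) = 620 + 9100 = 9720 Ω
  Rs2 = R3 + Rs1 (series, joined only at node 2) = 110 + 9720 = 9830 Ω
R_eq = 9.83 kΩ

Final answer: 9.83 kΩ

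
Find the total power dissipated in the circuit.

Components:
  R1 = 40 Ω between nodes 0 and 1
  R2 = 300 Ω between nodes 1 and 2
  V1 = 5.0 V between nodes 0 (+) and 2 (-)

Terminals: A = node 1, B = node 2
Nodal analysis, taking node 2 as the 0 V reference.
Source V1 fixes V_0 = 5 V.
KCL at each unknown node (sum of currents leaving = 0; resistances in Ω):
  Node 1: (V_1 - 5)/40 + (V_1 - 0)/300 = 0
Collecting terms: 0.02833 × V_1 = 0.125  =>  V_1 = 4.412 V
Power in each resistor, P = (ΔV)²/R:
  P_R1 = (5 - 4.412)²/40 = 0.008651 W
  P_R2 = (4.412 - 0)²/300 = 0.06488 W
P_total = P_R1 + P_R2 = 0.07353 W

Final answer: 0.07353 W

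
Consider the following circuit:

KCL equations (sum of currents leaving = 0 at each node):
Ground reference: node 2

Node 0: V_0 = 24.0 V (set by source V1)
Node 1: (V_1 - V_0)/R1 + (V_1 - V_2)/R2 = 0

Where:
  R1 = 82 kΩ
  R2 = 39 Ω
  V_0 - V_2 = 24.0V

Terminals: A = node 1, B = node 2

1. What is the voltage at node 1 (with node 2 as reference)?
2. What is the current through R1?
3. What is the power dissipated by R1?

Nodal analysis, taking node 2 as the 0 V reference.
Source V1 fixes V_0 = 24 V.
KCL at each unknown node (sum of currents leaving = 0; resistances in Ω):
  Node 1: (V_1 - 24)/82000 + (V_1 - 0)/39 = 0
Collecting terms: 0.02565 × V_1 = 0.0002927  =>  V_1 = 0.01141 V
Part 1:
  Read off the nodal solution: V_1 = 0.01141 V
Part 2:
  I_R1 = (V_0 - V_1)/R1 = (24 - 0.01141)/82000 = 0.0002925 A
  Magnitude: I_R1 = 0.0002925 A
Part 3:
  I_R1 = (V_0 - V_1)/R1 = (24 - 0.01141)/82000 = 0.0002925 A
  P_R1 = I_R1² × R1 = (0.0002925)² × 82000 = 0.007018 W

Final answers:
1. V_1 = 0.01141 V
2. I_R1 = 0.0002925 A
3. P_R1 = 0.007018 W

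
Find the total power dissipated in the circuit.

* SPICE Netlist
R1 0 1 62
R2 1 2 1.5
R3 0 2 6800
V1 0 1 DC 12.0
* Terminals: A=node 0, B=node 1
Nodal analysis, taking node 1 as the 0 V reference.
Source V1 fixes V_0 = 12 V.
KCL at each unknown node (sum of currents leaving = 0; resistances in Ω):
  Node 2: (V_2 - 0)/1.5 + (V_2 - 12)/6800 = 0
Collecting terms: 0.6668 × V_2 = 0.001765  =>  V_2 = 0.002646 V
Power in each resistor, P = (ΔV)²/R:
  P_R1 = (12 - 0)²/62 = 2.323 W
  P_R2 = (0 - 0.002646)²/1.5 = 0.000004669 W
  P_R3 = (12 - 0.002646)²/6800 = 0.02117 W
P_total = P_R1 + P_R2 + P_R3 = 2.344 W

Final answer: 2.344 W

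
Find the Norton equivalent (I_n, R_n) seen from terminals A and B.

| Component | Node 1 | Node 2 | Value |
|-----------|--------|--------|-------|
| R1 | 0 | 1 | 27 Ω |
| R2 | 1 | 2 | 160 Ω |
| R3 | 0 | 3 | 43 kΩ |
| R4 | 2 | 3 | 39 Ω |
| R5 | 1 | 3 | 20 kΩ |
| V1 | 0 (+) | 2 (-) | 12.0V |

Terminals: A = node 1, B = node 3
Find the Thévenin equivalent first; then I_n = V_th/R_th and R_n = R_th.
Step 1 — V_th is the open-circuit voltage V_A - V_B (nothing connected across the terminals).
Nodal analysis, taking node 2 as the 0 V reference.
Source V1 fixes V_0 = 12 V.
KCL at each unknown node (sum of currents leaving = 0; resistances in Ω):
  Node 1: (V_1 - 12)/27 + (V_1 - 0)/160 + (V_1 - V_3)/20000 = 0
  Node 3: (V_3 - 12)/43000 + (V_3 - 0)/39 + (V_3 - V_1)/20000 = 0
Collecting terms (coefficients in siemens):
  0.04334·V_1 - 0.00005·V_3 = 0.4444
  0.02571·V_3 - 0.00005·V_1 = 0.0002791
Determinant D = (0.04334)(0.02571) - (-0.00005)(-0.00005) = 0.001114
V_1 = [(0.4444)(0.02571) - (-0.00005)(0.0002791)]/D = 10.26 V
V_3 = [(0.04334)(0.0002791) - (0.4444)(-0.00005)]/D = 0.03079 V
V_th = V_1 - V_3 = 10.26 - 0.03079 = 10.22 V
Step 2 — R_th: zero the source — replace V1 by a short circuit (node 2 merges into node 0) — and find the resistance seen between A (node 1) and B (node 3).
Reduce the network between node 1 (A) and node 3 (B) by series/parallel combination:
  Rp1 = R1 ‖ R2 (parallel, both between nodes 0 and 1) = 1/(1/27 + 1/160) = 23.1 Ω
  Rp2 = R3 ‖ R4 (parallel, both between nodes 0 and 3) = 1/(1/43000 + 1/39) = 38.96 Ω
  Rs1 = Rp1 + Rp2 (series, joined only at node 0) = 23.1 + 38.96 = 62.07 Ω
  Rp3 = R5 ‖ Rs1 (parallel, both between nodes 1 and 3) = 1/(1/20000 + 1/62.07) = 61.87 Ω
R_th = 61.87 Ω
I_n = V_th/R_th = 10.22/61.87 = 0.1653 A, and R_n = R_th = 61.87 Ω

Final answer: I_n = 0.1653 A, R_n = 61.87 Ω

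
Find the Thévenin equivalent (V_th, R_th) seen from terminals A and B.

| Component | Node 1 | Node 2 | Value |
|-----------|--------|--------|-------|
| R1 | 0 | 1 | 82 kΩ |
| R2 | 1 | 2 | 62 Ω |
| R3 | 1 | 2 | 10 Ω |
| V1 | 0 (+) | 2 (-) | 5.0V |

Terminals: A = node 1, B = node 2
Step 1 — V_th is the open-circuit voltage V_A - V_B (nothing connected across the terminals).
Nodal analysis, taking node 2 as the 0 V reference.
Source V1 fixes V_0 = 5 V.
KCL at each unknown node (sum of currents leaving = 0; resistances in Ω):
  Node 1: (V_1 - 5)/82000 + (V_1 - 0)/62 + (V_1 - 0)/10 = 0
Collecting terms: 0.1161 × V_1 = 0.00006098  =>  V_1 = 0.000525 V
V_th = V_1 - V_2 = 0.000525 - 0 = 0.000525 V
Step 2 — R_th: zero the source — replace V1 by a short circuit (node 2 merges into node 0) — and find the resistance seen between A (node 1) and B (node 0).
Reduce the network between node 1 (A) and node 0 (B) by series/parallel combination:
  Rp1 = R1 ‖ R2 ‖ R3 (parallel, all between nodes 0 and 1) = 1/(1/82000 + 1/62 + 1/10) = 8.61 Ω
R_th = 8.61 Ω

Final answer: V_th = 0.000525 V, R_th = 8.61 Ω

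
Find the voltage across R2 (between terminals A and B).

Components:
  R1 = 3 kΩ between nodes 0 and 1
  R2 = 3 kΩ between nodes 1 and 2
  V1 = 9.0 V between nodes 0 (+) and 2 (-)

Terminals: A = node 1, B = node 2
R1 and R2 are in series across V1 (node 0 → node 1 → node 2), and the output A–B is taken across R2, so this is a voltage divider.
Series current: I = V1/(R1 + R2) = 9/(3000 + 3000) = 9/6000 = 0.0015 A
V_R2 = I × R2 = V1 × R2/(R1 + R2) = 9 × 3000/6000 = 4.5 V

Final answer: 4.5 V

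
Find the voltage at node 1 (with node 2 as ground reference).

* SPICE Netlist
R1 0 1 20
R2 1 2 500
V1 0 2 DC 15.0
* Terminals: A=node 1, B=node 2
Nodal analysis, taking node 2 as the 0 V reference.
Source V1 fixes V_0 = 15 V.
KCL at each unknown node (sum of currents leaving = 0; resistances in Ω):
  Node 1: (V_1 - 15)/20 + (V_1 - 0)/500 = 0
Collecting terms: 0.052 × V_1 = 0.75  =>  V_1 = 14.42 V
The requested potential is V_1 = 14.42 V.

Final answer: V_1 = 14.42 V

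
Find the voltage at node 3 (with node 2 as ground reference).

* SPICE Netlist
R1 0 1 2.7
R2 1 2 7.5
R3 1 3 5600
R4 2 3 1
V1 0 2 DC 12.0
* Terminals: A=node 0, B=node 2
Nodal analysis, taking node 2 as the 0 V reference.
Source V1 fixes V_0 = 12 V.
KCL at each unknown node (sum of currents leaving = 0; resistances in Ω):
  Node 1: (V_1 - 12)/2.7 + (V_1 - 0)/7.5 + (V_1 - V_3)/5600 = 0
  Node 3: (V_3 - V_1)/5600 + (V_3 - 0)/1 = 0
Collecting terms (coefficients in siemens):
  0.5039·V_1 - 0.0001786·V_3 = 4.444
  1·V_3 - 0.0001786·V_1 = 0
Determinant D = (0.5039)(1) - (-0.0001786)(-0.0001786) = 0.504
V_1 = [(4.444)(1) - (-0.0001786)(0)]/D = 8.82 V
V_3 = [(0.5039)(0) - (4.444)(-0.0001786)]/D = 0.001575 V
The requested potential is V_3 = 0.001575 V.

Final answer: V_3 = 0.001575 V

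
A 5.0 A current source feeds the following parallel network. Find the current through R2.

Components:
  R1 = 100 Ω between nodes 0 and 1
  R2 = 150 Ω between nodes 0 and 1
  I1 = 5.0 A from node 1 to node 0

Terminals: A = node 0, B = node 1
All resistors sit directly between nodes 0 and 1, so they are in parallel and share one voltage V; the full source current 5 A splits among them.
1/R_par = 1/100 + 1/150 = 0.01667 S  =>  R_par = 60 Ω
V = I × R_par = 5 × 60 = 300 V
I_R2 = V/R2 = 300/150 = 2 A

Final answer: 2 A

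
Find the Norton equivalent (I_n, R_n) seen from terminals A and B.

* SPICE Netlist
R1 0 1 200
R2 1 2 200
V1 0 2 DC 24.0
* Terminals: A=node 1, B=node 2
Find the Thévenin equivalent first; then I_n = V_th/R_th and R_n = R_th.
Step 1 — V_th is the open-circuit voltage V_A - V_B (nothing connected across the terminals).
Nodal analysis, taking node 2 as the 0 V reference.
Source V1 fixes V_0 = 24 V.
KCL at each unknown node (sum of currents leaving = 0; resistances in Ω):
  Node 1: (V_1 - 24)/200 + (V_1 - 0)/200 = 0
Collecting terms: 0.01 × V_1 = 0.12  =>  V_1 = 12 V
V_th = V_1 - V_2 = 12 - 0 = 12 V
Step 2 — R_th: zero the source — replace V1 by a short circuit (node 2 merges into node 0) — and find the resistance seen between A (node 1) and B (node 0).
Reduce the network between node 1 (A) and node 0 (B) by series/parallel combination:
  Rp1 = R1 ‖ R2 (parallel, both between nodes 0 and 1) = 1/(1/200 + 1/200) = 100 Ω
R_th = 100 Ω
I_n = V_th/R_th = 12/100 = 0.12 A, and R_n = R_th = 100 Ω

Final answer: I_n = 0.12 A, R_n = 100 Ω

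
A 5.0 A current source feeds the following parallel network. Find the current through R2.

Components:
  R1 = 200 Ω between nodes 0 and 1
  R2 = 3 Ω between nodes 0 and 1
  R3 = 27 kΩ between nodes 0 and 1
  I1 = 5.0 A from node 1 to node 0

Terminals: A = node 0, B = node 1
All resistors sit directly between nodes 0 and 1, so they are in parallel and share one voltage V; the full source current 5 A splits among them.
1/R_par = 1/200 + 1/3 + 1/27000 = 0.3384 S  =>  R_par = 2.955 Ω
V = I × R_par = 5 × 2.955 = 14.78 V
I_R2 = V/R2 = 14.78/3 = 4.926 A

Final answer: 4.926 A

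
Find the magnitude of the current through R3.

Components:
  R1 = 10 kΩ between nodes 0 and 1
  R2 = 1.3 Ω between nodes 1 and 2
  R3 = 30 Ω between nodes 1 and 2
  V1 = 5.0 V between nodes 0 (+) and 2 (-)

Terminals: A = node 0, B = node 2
Nodal analysis, taking node 2 as the 0 V reference.
Source V1 fixes V_0 = 5 V.
KCL at each unknown node (sum of currents leaving = 0; resistances in Ω):
  Node 1: (V_1 - 5)/10000 + (V_1 - 0)/1.3 + (V_1 - 0)/30 = 0
Collecting terms: 0.8027 × V_1 = 0.0005  =>  V_1 = 0.0006229 V
I_R3 = (V_1 - V_2)/R3 = (0.0006229 - 0)/30 = 0.00002076 A
|I_R3| = 0.00002076 A

Final answer: |I_R3| = 2.076e-05 A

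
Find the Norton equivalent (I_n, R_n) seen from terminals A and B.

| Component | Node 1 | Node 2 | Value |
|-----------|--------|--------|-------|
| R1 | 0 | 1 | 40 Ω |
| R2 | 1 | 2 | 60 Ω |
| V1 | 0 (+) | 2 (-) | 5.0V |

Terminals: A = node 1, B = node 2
Find the Thévenin equivalent first; then I_n = V_th/R_th and R_n = R_th.
Step 1 — V_th is the open-circuit voltage V_A - V_B (nothing connected across the terminals).
Nodal analysis, taking node 2 as the 0 V reference.
Source V1 fixes V_0 = 5 V.
KCL at each unknown node (sum of currents leaving = 0; resistances in Ω):
  Node 1: (V_1 - 5)/40 + (V_1 - 0)/60 = 0
Collecting terms: 0.04167 × V_1 = 0.125  =>  V_1 = 3 V
V_th = V_1 - V_2 = 3 - 0 = 3 V
Step 2 — R_th: zero the source — replace V1 by a short circuit (node 2 merges into node 0) — and find the resistance seen between A (node 1) and B (node 0).
Reduce the network between node 1 (A) and node 0 (B) by series/parallel combination:
  Rp1 = R1 ‖ R2 (parallel, both between nodes 0 and 1) = 1/(1/40 + 1/60) = 24 Ω
R_th = 24 Ω
I_n = V_th/R_th = 3/24 = 0.125 A, and R_n = R_th = 24 Ω

Final answer: I_n = 0.125 A, R_n = 24 Ω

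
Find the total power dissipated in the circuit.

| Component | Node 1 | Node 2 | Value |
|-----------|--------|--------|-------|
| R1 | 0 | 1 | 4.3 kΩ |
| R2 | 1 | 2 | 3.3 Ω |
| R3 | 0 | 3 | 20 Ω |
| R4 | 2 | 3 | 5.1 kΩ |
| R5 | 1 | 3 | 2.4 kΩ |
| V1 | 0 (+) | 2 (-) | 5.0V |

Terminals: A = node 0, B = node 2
Nodal analysis, taking node 2 as the 0 V reference.
Source V1 fixes V_0 = 5 V.
KCL at each unknown node (sum of currents leaving = 0; resistances in Ω):
  Node 1: (V_1 - 5)/4300 + (V_1 - 0)/3.3 + (V_1 - V_3)/2400 = 0
  Node 3: (V_3 - 5)/20 + (V_3 - 0)/5100 + (V_3 - V_1)/2400 = 0
Collecting terms (coefficients in siemens):
  0.3037·V_1 - 0.0004167·V_3 = 0.001163
  0.05061·V_3 - 0.0004167·V_1 = 0.25
Determinant D = (0.3037)(0.05061) - (-0.0004167)(-0.0004167) = 0.01537
V_1 = [(0.001163)(0.05061) - (-0.0004167)(0.25)]/D = 0.01061 V
V_3 = [(0.3037)(0.25) - (0.001163)(-0.0004167)]/D = 4.94 V
Power in each resistor, P = (ΔV)²/R:
  P_R1 = (5 - 0.01061)²/4300 = 0.005789 W
  P_R2 = (0.01061 - 0)²/3.3 = 0.00003409 W
  P_R3 = (5 - 4.94)²/20 = 0.0001827 W
  P_R4 = (0 - 4.94)²/5100 = 0.004784 W
  P_R5 = (0.01061 - 4.94)²/2400 = 0.01012 W
P_total = P_R1 + P_R2 + P_R3 + P_R4 + P_R5 = 0.02091 W

Final answer: 0.02091 W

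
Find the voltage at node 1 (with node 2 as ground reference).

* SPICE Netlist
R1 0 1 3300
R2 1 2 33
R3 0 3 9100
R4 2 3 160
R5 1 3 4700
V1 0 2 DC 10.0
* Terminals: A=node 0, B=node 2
Nodal analysis, taking node 2 as the 0 V reference.
Source V1 fixes V_0 = 10 V.
KCL at each unknown node (sum of currents leaving = 0; resistances in Ω):
  Node 1: (V_1 - 10)/3300 + (V_1 - 0)/33 + (V_1 - V_3)/4700 = 0
  Node 3: (V_3 - 10)/9100 + (V_3 - 0)/160 + (V_3 - V_1)/4700 = 0
Collecting terms (coefficients in siemens):
  0.03082·V_1 - 0.0002128·V_3 = 0.00303
  0.006573·V_3 - 0.0002128·V_1 = 0.001099
Determinant D = (0.03082)(0.006573) - (-0.0002128)(-0.0002128) = 0.0002025
V_1 = [(0.00303)(0.006573) - (-0.0002128)(0.001099)]/D = 0.0995 V
V_3 = [(0.03082)(0.001099) - (0.00303)(-0.0002128)]/D = 0.1704 V
The requested potential is V_1 = 0.0995 V.

Final answer: V_1 = 0.0995 V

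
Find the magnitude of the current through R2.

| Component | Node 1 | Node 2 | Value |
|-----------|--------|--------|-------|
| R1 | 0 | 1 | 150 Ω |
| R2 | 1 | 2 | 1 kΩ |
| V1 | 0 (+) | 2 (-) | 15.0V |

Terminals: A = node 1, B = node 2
Nodal analysis, taking node 2 as the 0 V reference.
Source V1 fixes V_0 = 15 V.
KCL at each unknown node (sum of currents leaving = 0; resistances in Ω):
  Node 1: (V_1 - 15)/150 + (V_1 - 0)/1000 = 0
Collecting terms: 0.007667 × V_1 = 0.1  =>  V_1 = 13.04 V
I_R2 = (V_1 - V_2)/R2 = (13.04 - 0)/1000 = 0.01304 A
|I_R2| = 0.01304 A

Final answer: |I_R2| = 0.01304 A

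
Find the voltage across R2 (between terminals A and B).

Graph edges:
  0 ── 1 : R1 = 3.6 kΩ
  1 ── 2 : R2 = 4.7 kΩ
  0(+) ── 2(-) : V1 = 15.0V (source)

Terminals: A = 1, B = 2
R1 and R2 are in series across V1 (node 0 → node 1 → node 2), and the output A–B is taken across R2, so this is a voltage divider.
Series current: I = V1/(R1 + R2) = 15/(3600 + 4700) = 15/8300 = 0.001807 A
V_R2 = I × R2 = V1 × R2/(R1 + R2) = 15 × 4700/8300 = 8.494 V

Final answer: 8.494 V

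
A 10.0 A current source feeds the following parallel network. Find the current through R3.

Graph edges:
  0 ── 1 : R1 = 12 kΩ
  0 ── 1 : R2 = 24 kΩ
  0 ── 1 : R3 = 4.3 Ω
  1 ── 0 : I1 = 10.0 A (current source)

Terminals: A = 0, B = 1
All resistors sit directly between nodes 0 and 1, so they are in parallel and share one voltage V; the full source current 10 A splits among them.
1/R_par = 1/12000 + 1/24000 + 1/4.3 = 0.2327 S  =>  R_par = 4.298 Ω
V = I × R_par = 10 × 4.298 = 42.98 V
I_R3 = V/R3 = 42.98/4.3 = 9.995 A

Final answer: 9.995 A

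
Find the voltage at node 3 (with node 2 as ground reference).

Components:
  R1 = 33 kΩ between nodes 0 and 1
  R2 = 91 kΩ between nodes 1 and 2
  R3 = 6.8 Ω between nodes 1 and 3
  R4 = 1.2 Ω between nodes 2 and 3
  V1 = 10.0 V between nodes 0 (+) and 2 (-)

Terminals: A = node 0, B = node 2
Nodal analysis, taking node 2 as the 0 V reference.
Source V1 fixes V_0 = 10 V.
KCL at each unknown node (sum of currents leaving = 0; resistances in Ω):
  Node 1: (V_1 - 10)/33000 + (V_1 - 0)/91000 + (V_1 - V_3)/6.8 = 0
  Node 3: (V_3 - V_1)/6.8 + (V_3 - 0)/1.2 = 0
Collecting terms (coefficients in siemens):
  0.1471·V_1 - 0.1471·V_3 = 0.000303
  0.9804·V_3 - 0.1471·V_1 = 0
Determinant D = (0.1471)(0.9804) - (-0.1471)(-0.1471) = 0.1226
V_1 = [(0.000303)(0.9804) - (-0.1471)(0)]/D = 0.002423 V
V_3 = [(0.1471)(0) - (0.000303)(-0.1471)]/D = 0.0003635 V
The requested potential is V_3 = 0.0003635 V.

Final answer: V_3 = 0.0003635 V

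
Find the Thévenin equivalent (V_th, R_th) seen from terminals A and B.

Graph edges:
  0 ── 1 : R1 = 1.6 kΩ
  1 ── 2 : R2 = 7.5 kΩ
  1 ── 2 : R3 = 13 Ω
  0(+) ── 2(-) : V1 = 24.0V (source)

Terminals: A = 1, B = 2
Step 1 — V_th is the open-circuit voltage V_A - V_B (nothing connected across the terminals).
Nodal analysis, taking node 2 as the 0 V reference.
Source V1 fixes V_0 = 24 V.
KCL at each unknown node (sum of currents leaving = 0; resistances in Ω):
  Node 1: (V_1 - 24)/1600 + (V_1 - 0)/7500 + (V_1 - 0)/13 = 0
Collecting terms: 0.07768 × V_1 = 0.015  =>  V_1 = 0.1931 V
V_th = V_1 - V_2 = 0.1931 - 0 = 0.1931 V
Step 2 — R_th: zero the source — replace V1 by a short circuit (node 2 merges into node 0) — and find the resistance seen between A (node 1) and B (node 0).
Reduce the network between node 1 (A) and node 0 (B) by series/parallel combination:
  Rp1 = R1 ‖ R2 ‖ R3 (parallel, all between nodes 0 and 1) = 1/(1/1600 + 1/7500 + 1/13) = 12.87 Ω
R_th = 12.87 Ω

Final answer: V_th = 0.1931 V, R_th = 12.87 Ω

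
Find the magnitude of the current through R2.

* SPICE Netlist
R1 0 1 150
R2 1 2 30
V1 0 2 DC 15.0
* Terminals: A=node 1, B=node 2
Nodal analysis, taking node 2 as the 0 V reference.
Source V1 fixes V_0 = 15 V.
KCL at each unknown node (sum of currents leaving = 0; resistances in Ω):
  Node 1: (V_1 - 15)/150 + (V_1 - 0)/30 = 0
Collecting terms: 0.04 × V_1 = 0.1  =>  V_1 = 2.5 V
I_R2 = (V_1 - V_2)/R2 = (2.5 - 0)/30 = 0.08333 A
|I_R2| = 0.08333 A

Final answer: |I_R2| = 0.08333 A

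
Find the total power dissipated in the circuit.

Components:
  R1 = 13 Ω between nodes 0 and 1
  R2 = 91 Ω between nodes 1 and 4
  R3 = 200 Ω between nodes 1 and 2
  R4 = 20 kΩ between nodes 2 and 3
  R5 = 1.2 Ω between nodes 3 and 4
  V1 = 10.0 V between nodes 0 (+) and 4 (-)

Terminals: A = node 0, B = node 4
Nodal analysis, taking node 4 as the 0 V reference.
Source V1 fixes V_0 = 10 V.
KCL at each unknown node (sum of currents leaving = 0; resistances in Ω):
  Node 1: (V_1 - 10)/13 + (V_1 - 0)/91 + (V_1 - V_2)/200 = 0
  Node 2: (V_2 - V_1)/200 + (V_2 - V_3)/20000 = 0
  Node 3: (V_3 - V_2)/20000 + (V_3 - 0)/1.2 = 0
Collecting terms (coefficients in siemens):
  0.09291·V_1 - 0.005·V_2 = 0.7692
  0.00505·V_2 - 0.005·V_1 - 0.00005·V_3 = 0
  0.8334·V_3 - 0.00005·V_2 = 0
Solving these 3 simultaneous equations (Gaussian elimination) gives:
  V_1 = 8.745 V, V_2 = 8.658 V, V_3 = 0.0005195 V
Power in each resistor, P = (ΔV)²/R:
  P_R1 = (10 - 8.745)²/13 = 0.1211 W
  P_R2 = (8.745 - 0)²/91 = 0.8404 W
  P_R3 = (8.745 - 8.658)²/200 = 0.00003748 W
  P_R4 = (8.658 - 0.0005195)²/20000 = 0.003748 W
  P_R5 = (0.0005195 - 0)²/1.2 = 0.0000002249 W
P_total = P_R1 + P_R2 + P_R3 + P_R4 + P_R5 = 0.9653 W

Final answer: 0.9653 W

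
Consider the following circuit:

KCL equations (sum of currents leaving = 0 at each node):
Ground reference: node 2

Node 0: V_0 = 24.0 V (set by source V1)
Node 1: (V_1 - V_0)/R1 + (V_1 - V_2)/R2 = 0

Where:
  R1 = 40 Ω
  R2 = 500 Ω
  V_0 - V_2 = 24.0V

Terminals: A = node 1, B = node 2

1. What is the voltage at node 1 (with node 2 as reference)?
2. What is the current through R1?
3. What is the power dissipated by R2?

Nodal analysis, taking node 2 as the 0 V reference.
Source V1 fixes V_0 = 24 V.
KCL at each unknown node (sum of currents leaving = 0; resistances in Ω):
  Node 1: (V_1 - 24)/40 + (V_1 - 0)/500 = 0
Collecting terms: 0.027 × V_1 = 0.6  =>  V_1 = 22.22 V
Part 1:
  Read off the nodal solution: V_1 = 22.22 V
Part 2:
  I_R1 = (V_0 - V_1)/R1 = (24 - 22.22)/40 = 0.04444 A
  Magnitude: I_R1 = 0.04444 A
Part 3:
  I_R2 = (V_1 - V_2)/R2 = (22.22 - 0)/500 = 0.04444 A
  P_R2 = I_R2² × R2 = (0.04444)² × 500 = 0.9877 W

Final answers:
1. V_1 = 22.22 V
2. I_R1 = 0.04444 A
3. P_R2 = 0.9877 W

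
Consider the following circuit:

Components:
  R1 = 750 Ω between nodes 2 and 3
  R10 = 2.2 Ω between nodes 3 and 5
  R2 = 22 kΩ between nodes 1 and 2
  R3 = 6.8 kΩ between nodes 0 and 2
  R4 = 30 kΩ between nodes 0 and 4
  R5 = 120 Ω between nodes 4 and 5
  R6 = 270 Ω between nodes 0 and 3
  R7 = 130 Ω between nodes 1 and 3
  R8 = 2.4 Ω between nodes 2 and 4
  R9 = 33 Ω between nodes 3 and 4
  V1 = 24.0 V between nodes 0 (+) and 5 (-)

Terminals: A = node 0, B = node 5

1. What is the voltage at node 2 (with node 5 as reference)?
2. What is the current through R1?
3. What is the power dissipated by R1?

Nodal analysis, taking node 5 as the 0 V reference.
Source V1 fixes V_0 = 24 V.
KCL at each unknown node (sum of currents leaving = 0; resistances in Ω):
  Node 1: (V_1 - V_2)/22000 + (V_1 - V_3)/130 = 0
  Node 2: (V_2 - V_3)/750 + (V_2 - V_1)/22000 + (V_2 - 24)/6800 + (V_2 - V_4)/2.4 = 0
  Node 3: (V_3 - V_2)/750 + (V_3 - 24)/270 + (V_3 - V_1)/130 + (V_3 - V_4)/33 + (V_3 - 0)/2.2 = 0
  Node 4: (V_4 - 24)/30000 + (V_4 - 0)/120 + (V_4 - V_2)/2.4 + (V_4 - V_3)/33 = 0
Collecting terms (coefficients in siemens):
  0.007738·V_1 - 0.00004545·V_2 - 0.007692·V_3 = 0
  0.4182·V_2 - 0.00004545·V_1 - 0.001333·V_3 - 0.4167·V_4 = 0.003529
  0.4976·V_3 - 0.007692·V_1 - 0.001333·V_2 - 0.0303·V_4 = 0.08889
  0.4553·V_4 - 0.4167·V_2 - 0.0303·V_3 = 0.0008
Solving these 4 simultaneous equations (Gaussian elimination) gives:
  V_1 = 0.1989 V, V_2 = 0.272 V, V_3 = 0.1985 V, V_4 = 0.2639 V
Part 1:
  Read off the nodal solution: V_2 = 0.272 V
Part 2:
  I_R1 = (V_2 - V_3)/R1 = (0.272 - 0.1985)/750 = 0.00009798 A
  Magnitude: I_R1 = 0.00009798 A
Part 3:
  I_R1 = (V_2 - V_3)/R1 = (0.272 - 0.1985)/750 = 0.00009798 A
  P_R1 = I_R1² × R1 = (0.00009798)² × 750 = 0.0000072 W

Final answers:
1. V_2 = 0.272 V
2. I_R1 = 9.798e-05 A
3. P_R1 = 7.2e-06 W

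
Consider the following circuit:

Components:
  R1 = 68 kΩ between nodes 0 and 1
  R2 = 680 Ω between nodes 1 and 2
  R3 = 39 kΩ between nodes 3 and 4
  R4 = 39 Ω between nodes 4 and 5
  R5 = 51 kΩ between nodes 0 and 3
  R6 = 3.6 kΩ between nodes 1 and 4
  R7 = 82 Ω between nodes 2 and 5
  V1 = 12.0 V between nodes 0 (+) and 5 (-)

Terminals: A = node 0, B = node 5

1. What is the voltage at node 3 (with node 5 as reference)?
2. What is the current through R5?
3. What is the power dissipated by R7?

Nodal analysis, taking node 5 as the 0 V reference.
Source V1 fixes V_0 = 12 V.
KCL at each unknown node (sum of currents leaving = 0; resistances in Ω):
  Node 1: (V_1 - 12)/68000 + (V_1 - V_2)/680 + (V_1 - V_4)/3600 = 0
  Node 2: (V_2 - V_1)/680 + (V_2 - 0)/82 = 0
  Node 3: (V_3 - V_4)/39000 + (V_3 - 12)/51000 = 0
  Node 4: (V_4 - V_3)/39000 + (V_4 - 0)/39 + (V_4 - V_1)/3600 = 0
Collecting terms (coefficients in siemens):
  0.001763·V_1 - 0.001471·V_2 - 0.0002778·V_4 = 0.0001765
  0.01367·V_2 - 0.001471·V_1 = 0
  0.00004525·V_3 - 0.00002564·V_4 = 0.0002353
  0.02594·V_4 - 0.0002778·V_1 - 0.00002564·V_3 = 0
Solving these 4 simultaneous equations (Gaussian elimination) gives:
  V_1 = 0.1111 V, V_2 = 0.01195 V, V_3 = 5.204 V, V_4 = 0.006332 V
Part 1:
  Read off the nodal solution: V_3 = 5.204 V
Part 2:
  I_R5 = (V_0 - V_3)/R5 = (12 - 5.204)/51000 = 0.0001333 A
  Magnitude: I_R5 = 0.0001333 A
Part 3:
  I_R7 = (V_2 - V_5)/R7 = (0.01195 - 0)/82 = 0.0001457 A
  P_R7 = I_R7² × R7 = (0.0001457)² × 82 = 0.000001742 W

Final answers:
1. V_3 = 5.204 V
2. I_R5 = 0.0001333 A
3. P_R7 = 1.742e-06 W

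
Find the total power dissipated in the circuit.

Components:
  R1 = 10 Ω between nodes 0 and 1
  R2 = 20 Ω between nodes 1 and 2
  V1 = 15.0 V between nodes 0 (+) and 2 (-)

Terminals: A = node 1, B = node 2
Nodal analysis, taking node 2 as the 0 V reference.
Source V1 fixes V_0 = 15 V.
KCL at each unknown node (sum of currents leaving = 0; resistances in Ω):
  Node 1: (V_1 - 15)/10 + (V_1 - 0)/20 = 0
Collecting terms: 0.15 × V_1 = 1.5  =>  V_1 = 10 V
Power in each resistor, P = (ΔV)²/R:
  P_R1 = (15 - 10)²/10 = 2.5 W
  P_R2 = (10 - 0)²/20 = 5 W
P_total = P_R1 + P_R2 = 7.5 W

Final answer: 7.5 W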